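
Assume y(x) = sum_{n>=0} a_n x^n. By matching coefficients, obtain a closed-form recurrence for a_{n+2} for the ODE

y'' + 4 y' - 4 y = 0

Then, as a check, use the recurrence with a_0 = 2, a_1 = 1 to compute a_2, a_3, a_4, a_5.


Substitute y = sum_n a_n x^n.
y''(x) has coefficient (n+2)(n+1) a_{n+2} at x^n;
4 y'(x) has coefficient 4 (n+1) a_{n+1} at x^n;
-4 y(x) has coefficient -4 a_n at x^n.
Matching x^n: (n+2)(n+1) a_{n+2} + 4 (n+1) a_{n+1} - 4 a_n = 0.
Thus a_{n+2} = [-4 (n+1) a_{n+1} + 4 a_n] / ((n+1)(n+2)).

Check with a_0 = 2, a_1 = 1 (apply the recurrence for n = 0, 1, 2, 3): a_0 = 2, a_1 = 1, a_2 = 2, a_3 = -2, a_4 = 8/3, a_5 = -38/15.

a_(n+2) = [-4 (n+1) a_(n+1) + 4 a_n] / ((n+1)(n+2)); check: a_0 = 2, a_1 = 1, a_2 = 2, a_3 = -2, a_4 = 8/3, a_5 = -38/15


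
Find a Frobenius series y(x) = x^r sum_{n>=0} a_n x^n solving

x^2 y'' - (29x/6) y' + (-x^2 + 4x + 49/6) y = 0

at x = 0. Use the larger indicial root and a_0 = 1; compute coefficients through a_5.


Write in Frobenius form y'' + (p(x)/x) y' + (q(x)/x^2) y = 0:
  p(x) = -29/6,  q(x) = -x^2 + 4x + 49/6.
Indicial equation: r(r-1) + (-29/6) r + (49/6) = 0 -> roots r_1 = 7/2, r_2 = 7/3.
Take r = r_1 = 7/2. Let y(x) = x^r sum_{n>=0} a_n x^n with a_0 = 1.
Substitute y = x^r sum a_n x^n and match x^{r+n}. The recurrence is
  D(n) a_n + 4 a_{n-1} - 1 a_{n-2} = 0,  where D(n) = (r+n)(r+n-1) + (-29/6)(r+n) + (49/6).
  a_n = [-4 a_{n-1} + 1 a_{n-2}] / D(n).
Since the indicial polynomial factors as (r - r_1)(r - r_2), D(n) = (r_1 + n - r_1)(r_1 + n - r_2) = n(n + 7/6).
Evaluating step by step (a_0 = 1):
  n = 1: D(1) = 1(1 + 7/6) = 13/6; numerator = -4(1) = -4; a_1 = (-4)/(13/6) = -24/13
  n = 2: D(2) = 2(2 + 7/6) = 19/3; numerator = -4(-24/13) + 1(1) = 109/13; a_2 = (109/13)/(19/3) = 327/247
  n = 3: D(3) = 3(3 + 7/6) = 25/2; numerator = -4(327/247) + 1(-24/13) = -1764/247; a_3 = (-1764/247)/(25/2) = -3528/6175
  n = 4: D(4) = 4(4 + 7/6) = 62/3; numerator = -4(-3528/6175) + 1(327/247) = 1173/325; a_4 = (1173/325)/(62/3) = 3519/20150
  n = 5: D(5) = 5(5 + 7/6) = 185/6; numerator = -4(3519/20150) + 1(-3528/6175) = -48618/38285; a_5 = (-48618/38285)/(185/6) = -7884/191425

r = 7/2; a_0 = 1; a_1 = -24/13; a_2 = 327/247; a_3 = -3528/6175; a_4 = 3519/20150; a_5 = -7884/191425


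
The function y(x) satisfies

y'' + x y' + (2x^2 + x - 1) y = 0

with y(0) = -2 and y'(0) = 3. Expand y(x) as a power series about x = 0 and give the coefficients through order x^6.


Ansatz: y(x) = sum_{n>=0} a_n x^n, so y'(x) = sum_{n>=1} n a_n x^(n-1) and y''(x) = sum_{n>=2} n(n-1) a_n x^(n-2).
Substitute into P(x) y'' + Q(x) y' + R(x) y = 0 with P(x) = 1, Q(x) = x, R(x) = 2x^2 + x - 1, and match powers of x.
Initial conditions: a_0 = -2, a_1 = 3.
Setting the coefficient of each power of x to zero and solving order by order (substituting the coefficients already found):
  x^0: 2 a_2 - a_0 = 0  ->  2 a_2 = a_0 = -2  ->  a_2 = -1
  x^1: 6 a_3 + a_0 = 0  ->  6 a_3 = -a_0 = 2  ->  a_3 = 1/3
  x^2: 12 a_4 + a_2 + a_1 + 2 a_0 = 0  ->  12 a_4 = -a_2 - a_1 - 2 a_0 = 2  ->  a_4 = 1/6
  x^3: 20 a_5 + 2 a_3 + a_2 + 2 a_1 = 0  ->  20 a_5 = -2 a_3 - a_2 - 2 a_1 = -17/3  ->  a_5 = -17/60
  x^4: 30 a_6 + 3 a_4 + a_3 + 2 a_2 = 0  ->  30 a_6 = -3 a_4 - a_3 - 2 a_2 = 7/6  ->  a_6 = 7/180
Truncated series: y(x) = -2 + 3 x - x^2 + (1/3) x^3 + (1/6) x^4 - (17/60) x^5 + (7/180) x^6 + O(x^7).

a_0 = -2; a_1 = 3; a_2 = -1; a_3 = 1/3; a_4 = 1/6; a_5 = -17/60; a_6 = 7/180


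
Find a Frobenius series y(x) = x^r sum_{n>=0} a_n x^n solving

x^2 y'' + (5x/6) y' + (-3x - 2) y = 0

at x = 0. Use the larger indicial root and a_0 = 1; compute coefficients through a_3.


Write in Frobenius form y'' + (p(x)/x) y' + (q(x)/x^2) y = 0:
  p(x) = 5/6,  q(x) = -3x - 2.
Indicial equation: r(r-1) + (5/6) r + (-2) = 0 -> roots r_1 = 3/2, r_2 = -4/3.
Take r = r_1 = 3/2. Let y(x) = x^r sum_{n>=0} a_n x^n with a_0 = 1.
Substitute y = x^r sum a_n x^n and match x^{r+n}. The recurrence is
  D(n) a_n - 3 a_{n-1} = 0,  where D(n) = (r+n)(r+n-1) + (5/6)(r+n) + (-2).
  a_n = 3 / D(n) * a_{n-1}.
Since the indicial polynomial factors as (r - r_1)(r - r_2), D(n) = (r_1 + n - r_1)(r_1 + n - r_2) = n(n + 17/6).
Evaluating step by step (a_0 = 1):
  n = 1: D(1) = 1(1 + 17/6) = 23/6; numerator = 3(1) = 3; a_1 = (3)/(23/6) = 18/23
  n = 2: D(2) = 2(2 + 17/6) = 29/3; numerator = 3(18/23) = 54/23; a_2 = (54/23)/(29/3) = 162/667
  n = 3: D(3) = 3(3 + 17/6) = 35/2; numerator = 3(162/667) = 486/667; a_3 = (486/667)/(35/2) = 972/23345

r = 3/2; a_0 = 1; a_1 = 18/23; a_2 = 162/667; a_3 = 972/23345


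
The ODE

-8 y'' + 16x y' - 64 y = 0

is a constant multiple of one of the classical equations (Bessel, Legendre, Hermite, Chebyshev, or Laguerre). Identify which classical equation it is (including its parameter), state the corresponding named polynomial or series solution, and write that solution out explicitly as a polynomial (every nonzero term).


All three coefficients share the factor -8; dividing through by -8 gives  y'' - 2x y' + 8 y = 0.
This matches the Hermite equation y'' - 2x y' + 2n y = 0 with 2n = 8, so n = 4; the polynomial solution is H_4(x).
With y = sum_k a_k x^k, matching x^k gives (k+2)(k+1) a_{k+2} = 2(k - n) a_k = 2(k - 4) a_k. The right side vanishes at k = 4, so the series with the parity of 4 terminates at degree 4.
Standard normalization: leading coefficient of H_n is 2^n, so a_4 = 2^4 = 16. Work downward with a_k = (k+1)(k+2) a_{k+2} / (2(k - n)):
  a_2 = (3)(4)(16) / (2(2 - 4)) = 192/(-4) = -48
  a_0 = (1)(2)(-48) / (2(0 - 4)) = -96/(-8) = 12
Hence H_4(x) = 16 x^4 - 48 x^2 + 12.

H_4(x); series = 16 x^4 - 48 x^2 + 12


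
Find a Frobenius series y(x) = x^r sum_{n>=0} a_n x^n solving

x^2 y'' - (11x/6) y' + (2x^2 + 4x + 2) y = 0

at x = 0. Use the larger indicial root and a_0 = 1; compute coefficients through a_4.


Write in Frobenius form y'' + (p(x)/x) y' + (q(x)/x^2) y = 0:
  p(x) = -11/6,  q(x) = 2x^2 + 4x + 2.
Indicial equation: r(r-1) + (-11/6) r + (2) = 0 -> roots r_1 = 3/2, r_2 = 4/3.
Take r = r_1 = 3/2. Let y(x) = x^r sum_{n>=0} a_n x^n with a_0 = 1.
Substitute y = x^r sum a_n x^n and match x^{r+n}. The recurrence is
  D(n) a_n + 4 a_{n-1} + 2 a_{n-2} = 0,  where D(n) = (r+n)(r+n-1) + (-11/6)(r+n) + (2).
  a_n = [-4 a_{n-1} - 2 a_{n-2}] / D(n).
Since the indicial polynomial factors as (r - r_1)(r - r_2), D(n) = (r_1 + n - r_1)(r_1 + n - r_2) = n(n + 1/6).
Evaluating step by step (a_0 = 1):
  n = 1: D(1) = 1(1 + 1/6) = 7/6; numerator = -4(1) = -4; a_1 = (-4)/(7/6) = -24/7
  n = 2: D(2) = 2(2 + 1/6) = 13/3; numerator = -4(-24/7) - 2(1) = 82/7; a_2 = (82/7)/(13/3) = 246/91
  n = 3: D(3) = 3(3 + 1/6) = 19/2; numerator = -4(246/91) - 2(-24/7) = -360/91; a_3 = (-360/91)/(19/2) = -720/1729
  n = 4: D(4) = 4(4 + 1/6) = 50/3; numerator = -4(-720/1729) - 2(246/91) = -924/247; a_4 = (-924/247)/(50/3) = -1386/6175

r = 3/2; a_0 = 1; a_1 = -24/7; a_2 = 246/91; a_3 = -720/1729; a_4 = -1386/6175


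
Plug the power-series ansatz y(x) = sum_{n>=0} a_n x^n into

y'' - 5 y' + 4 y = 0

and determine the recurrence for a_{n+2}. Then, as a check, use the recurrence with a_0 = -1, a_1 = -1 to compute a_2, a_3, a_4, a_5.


Substitute y = sum_n a_n x^n.
y''(x) has coefficient (n+2)(n+1) a_{n+2} at x^n;
-5 y'(x) has coefficient -5 (n+1) a_{n+1} at x^n;
4 y(x) has coefficient 4 a_n at x^n.
Matching x^n: (n+2)(n+1) a_{n+2} - 5 (n+1) a_{n+1} + 4 a_n = 0.
Thus a_{n+2} = [5 (n+1) a_{n+1} - 4 a_n] / ((n+1)(n+2)).

Check with a_0 = -1, a_1 = -1 (apply the recurrence for n = 0, 1, 2, 3): a_0 = -1, a_1 = -1, a_2 = -1/2, a_3 = -1/6, a_4 = -1/24, a_5 = -1/120.

a_(n+2) = [5 (n+1) a_(n+1) - 4 a_n] / ((n+1)(n+2)); check: a_0 = -1, a_1 = -1, a_2 = -1/2, a_3 = -1/6, a_4 = -1/24, a_5 = -1/120


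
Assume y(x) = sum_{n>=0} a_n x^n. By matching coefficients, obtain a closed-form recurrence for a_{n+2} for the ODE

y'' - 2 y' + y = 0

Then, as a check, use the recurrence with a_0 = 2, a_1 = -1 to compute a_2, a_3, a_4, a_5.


Substitute y = sum_n a_n x^n.
y''(x) has coefficient (n+2)(n+1) a_{n+2} at x^n;
-2 y'(x) has coefficient -2 (n+1) a_{n+1} at x^n;
y(x) has coefficient 1 a_n at x^n.
Matching x^n: (n+2)(n+1) a_{n+2} - 2 (n+1) a_{n+1} + 1 a_n = 0.
Thus a_{n+2} = [2 (n+1) a_{n+1} - 1 a_n] / ((n+1)(n+2)).

Check with a_0 = 2, a_1 = -1 (apply the recurrence for n = 0, 1, 2, 3): a_0 = 2, a_1 = -1, a_2 = -2, a_3 = -7/6, a_4 = -5/12, a_5 = -13/120.

a_(n+2) = [2 (n+1) a_(n+1) - 1 a_n] / ((n+1)(n+2)); check: a_0 = 2, a_1 = -1, a_2 = -2, a_3 = -7/6, a_4 = -5/12, a_5 = -13/120


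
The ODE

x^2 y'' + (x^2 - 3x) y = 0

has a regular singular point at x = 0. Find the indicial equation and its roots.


Divide by x^2 to reach normal form y'' + P_1(x) y' + P_2(x) y = 0 with P_1(x) = 0 and P_2(x) = 1 - 3/x.
x = 0 is a singular point because the y-coefficient 1 - 3/x has a pole at x = 0.
It is a regular singular point because x P_1(x) = p(x) = 0 and x^2 P_2(x) = q(x) = x^2 - 3x are polynomials, hence analytic at x = 0.
p(0) = 0,  q(0) = 0.
Indicial equation: r(r-1) + p(0) r + q(0) = 0, i.e. r^2 + (p(0) - 1) r + q(0) = 0, i.e. r^2 - 1 r = 0.
Discriminant: (-1)^2 - 4(0) = 1, so r = (1 ± 1)/2.
Solving: r_1 = 1, r_2 = 0.

indicial: r^2 - 1 r = 0; roots r_1 = 1, r_2 = 0


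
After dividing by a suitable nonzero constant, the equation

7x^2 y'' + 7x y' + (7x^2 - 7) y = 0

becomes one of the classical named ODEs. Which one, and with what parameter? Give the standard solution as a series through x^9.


All three coefficients share the factor 7; dividing through by 7 gives  x^2 y'' + x y' + (x^2 - 1) y = 0.
This matches the Bessel equation x^2 y'' + x y' + (x^2 - nu^2) y = 0 with nu^2 = 1, so nu = 1; the solution bounded at x = 0 is J_1(x).
Frobenius at x = 0: indicial roots ±nu; for r = nu the recurrence k(k + 2nu) c_k = -c_{k-2} gives the standard series J_nu(x) = sum_{k>=0} (-1)^k / (k! (k+nu)!) (x/2)^(2k+nu). Evaluate the first 5 terms:
  k = 0: (-1)^0 / (0! * 1! * 2^1) x^1 = 1/(1*1*2) x^1 = (1/2) x^1
  k = 1: (-1)^1 / (1! * 2! * 2^3) x^3 = -1/(1*2*8) x^3 = (-1/16) x^3
  k = 2: (-1)^2 / (2! * 3! * 2^5) x^5 = 1/(2*6*32) x^5 = (1/384) x^5
  k = 3: (-1)^3 / (3! * 4! * 2^7) x^7 = -1/(6*24*128) x^7 = (-1/18432) x^7
  k = 4: (-1)^4 / (4! * 5! * 2^9) x^9 = 1/(24*120*512) x^9 = (1/1474560) x^9
Hence J_1(x) = x^9/1474560 - x^7/18432 + x^5/384 - x^3/16 + x/2 + ....

J_1(x); series = x^9/1474560 - x^7/18432 + x^5/384 - x^3/16 + x/2


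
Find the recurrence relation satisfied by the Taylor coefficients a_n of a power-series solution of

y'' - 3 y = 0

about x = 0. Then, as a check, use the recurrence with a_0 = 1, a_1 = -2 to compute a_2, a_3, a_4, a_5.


Substitute y = sum_n a_n x^n into y'' + (const) y = 0.
y''(x) = sum_{n>=0} (n+2)(n+1) a_{n+2} x^n.
The ODE becomes sum_n [(n+2)(n+1) a_{n+2} - 3 a_n] x^n = 0.
Setting each coefficient to zero gives the recurrence:
  (n+2)(n+1) a_{n+2} - 3 a_n = 0,
  a_{n+2} = 3 / ((n+1)(n+2)) a_n.

Check with a_0 = 1, a_1 = -2 (apply the recurrence for n = 0, 1, 2, 3): a_0 = 1, a_1 = -2, a_2 = 3/2, a_3 = -1, a_4 = 3/8, a_5 = -3/20.

a_{n+2} = 3/((n+1)(n+2)) * a_n; check: a_0 = 1, a_1 = -2, a_2 = 3/2, a_3 = -1, a_4 = 3/8, a_5 = -3/20


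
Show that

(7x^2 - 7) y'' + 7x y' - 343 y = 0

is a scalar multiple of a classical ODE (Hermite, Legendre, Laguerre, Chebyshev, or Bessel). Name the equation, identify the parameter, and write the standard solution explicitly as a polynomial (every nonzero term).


All three coefficients share the factor -7; dividing through by -7 gives  (1 - x^2) y'' - x y' + 49 y = 0.
This matches the Chebyshev equation (1 - x^2) y'' - x y' + n^2 y = 0 (note the -x y' term, not -2x y') with n^2 = 49, so n = 7; the polynomial solution is T_7(x).
With y = sum_k a_k x^k, matching x^k gives (k+2)(k+1) a_{k+2} = (k^2 - n^2) a_k = (k - 7)(k + 7) a_k. The right side vanishes at k = 7, so the series with the parity of 7 terminates at degree 7.
Standard normalization: leading coefficient of T_n is 2^(n-1), so a_7 = 2^6 = 64. Work downward with a_k = (k+1)(k+2) a_{k+2} / ((k - 7)(k + 7)):
  a_5 = (6)(7)(64) / ((5 - 7)(5 + 7)) = 2688/(-24) = -112
  a_3 = (4)(5)(-112) / ((3 - 7)(3 + 7)) = -2240/(-40) = 56
  a_1 = (2)(3)(56) / ((1 - 7)(1 + 7)) = 336/(-48) = -7
Hence T_7(x) = 64 x^7 - 112 x^5 + 56 x^3 - 7 x.

T_7(x); series = 64 x^7 - 112 x^5 + 56 x^3 - 7 x


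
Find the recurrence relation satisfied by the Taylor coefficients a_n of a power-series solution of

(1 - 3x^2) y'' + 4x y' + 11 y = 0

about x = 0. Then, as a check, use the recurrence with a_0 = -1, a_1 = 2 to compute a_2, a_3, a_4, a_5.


Substitute y = sum_n a_n x^n.
(1 - 3 x^2) y'' contributes (n+2)(n+1) a_{n+2} - 3 n(n-1) a_n at x^n.
4 x y'(x) contributes 4 n a_n at x^n.
11 y(x) contributes 11 a_n at x^n.
Matching x^n: (n+2)(n+1) a_{n+2} + (-3 n(n-1) + 4 n + 11) a_n = 0.
Thus a_{n+2} = (3 n(n-1) - 4 n - 11) / ((n+1)(n+2)) * a_n.

Check with a_0 = -1, a_1 = 2 (apply the recurrence for n = 0, 1, 2, 3): a_0 = -1, a_1 = 2, a_2 = 11/2, a_3 = -5, a_4 = -143/24, a_5 = 5/4.

a_(n+2) = (3 n(n-1) - 4 n - 11) / ((n+1)(n+2)) * a_n; check: a_0 = -1, a_1 = 2, a_2 = 11/2, a_3 = -5, a_4 = -143/24, a_5 = 5/4


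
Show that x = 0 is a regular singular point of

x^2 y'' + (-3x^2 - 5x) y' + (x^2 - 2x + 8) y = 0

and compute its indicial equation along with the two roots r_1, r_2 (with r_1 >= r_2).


Divide by x^2 to reach normal form y'' + P_1(x) y' + P_2(x) y = 0 with P_1(x) = -3 - 5/x and P_2(x) = 1 - 2/x + 8/x^2.
x = 0 is a singular point because the y'-coefficient -3 - 5/x has a pole at x = 0 and the y-coefficient 1 - 2/x + 8/x^2 has a pole at x = 0.
It is a regular singular point because x P_1(x) = p(x) = -3x - 5 and x^2 P_2(x) = q(x) = x^2 - 2x + 8 are polynomials, hence analytic at x = 0.
p(0) = -5,  q(0) = 8.
Indicial equation: r(r-1) + p(0) r + q(0) = 0, i.e. r^2 + (p(0) - 1) r + q(0) = 0, i.e. r^2 - 6 r + 8 = 0.
Discriminant: (-6)^2 - 4(8) = 4, so r = (6 ± 2)/2.
Solving: r_1 = 4, r_2 = 2.

indicial: r^2 - 6 r + 8 = 0; roots r_1 = 4, r_2 = 2


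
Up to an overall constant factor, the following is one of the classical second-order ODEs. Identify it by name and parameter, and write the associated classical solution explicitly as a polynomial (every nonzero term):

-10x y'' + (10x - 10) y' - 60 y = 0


All three coefficients share the factor -10; dividing through by -10 gives  x y'' + (1 - x) y' + 6 y = 0.
This matches the Laguerre equation x y'' + (1 - x) y' + n y = 0 with n = 6; the polynomial solution is L_6(x).
With y = sum_k a_k x^k, matching x^k gives (k+1)k a_{k+1} + (k+1) a_{k+1} - k a_k + n a_k = 0, i.e. (k+1)^2 a_{k+1} = (k - n) a_k = (k - 6) a_k. The right side vanishes at k = 6, so the series terminates at degree 6.
Standard normalization L_n(0) = 1 gives a_0 = 1. Work upward with a_{k+1} = (k - 6) a_k / (k+1)^2:
  a_1 = (0 - 6)(1) / 1^2 = -6/1 = -6
  a_2 = (1 - 6)(-6) / 2^2 = 30/4 = 15/2
  a_3 = (2 - 6)(15/2) / 3^2 = -30/9 = -10/3
  a_4 = (3 - 6)(-10/3) / 4^2 = 10/16 = 5/8
  a_5 = (4 - 6)(5/8) / 5^2 = (-5/4)/25 = -1/20
  a_6 = (5 - 6)(-1/20) / 6^2 = (1/20)/36 = 1/720
Hence L_6(x) = x^6/720 - x^5/20 + 5 x^4/8 - 10 x^3/3 + 15 x^2/2 - 6 x + 1.

L_6(x); series = x^6/720 - x^5/20 + 5 x^4/8 - 10 x^3/3 + 15 x^2/2 - 6 x + 1


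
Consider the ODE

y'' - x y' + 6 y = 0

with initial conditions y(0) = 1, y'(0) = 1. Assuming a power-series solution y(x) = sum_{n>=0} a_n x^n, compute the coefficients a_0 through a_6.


Ansatz: y(x) = sum_{n>=0} a_n x^n, so y'(x) = sum_{n>=1} n a_n x^(n-1) and y''(x) = sum_{n>=2} n(n-1) a_n x^(n-2).
Substitute into P(x) y'' + Q(x) y' + R(x) y = 0 with P(x) = 1, Q(x) = -x, R(x) = 6, and match powers of x.
Initial conditions: a_0 = 1, a_1 = 1.
Setting the coefficient of each power of x to zero and solving order by order (substituting the coefficients already found):
  x^0: 2 a_2 + 6 a_0 = 0  ->  2 a_2 = -6 a_0 = -6  ->  a_2 = -3
  x^1: 6 a_3 + 5 a_1 = 0  ->  6 a_3 = -5 a_1 = -5  ->  a_3 = -5/6
  x^2: 12 a_4 + 4 a_2 = 0  ->  12 a_4 = -4 a_2 = 12  ->  a_4 = 1
  x^3: 20 a_5 + 3 a_3 = 0  ->  20 a_5 = -3 a_3 = 5/2  ->  a_5 = 1/8
  x^4: 30 a_6 + 2 a_4 = 0  ->  30 a_6 = -2 a_4 = -2  ->  a_6 = -1/15
Truncated series: y(x) = 1 + x - 3 x^2 - (5/6) x^3 + x^4 + (1/8) x^5 - (1/15) x^6 + O(x^7).

a_0 = 1; a_1 = 1; a_2 = -3; a_3 = -5/6; a_4 = 1; a_5 = 1/8; a_6 = -1/15


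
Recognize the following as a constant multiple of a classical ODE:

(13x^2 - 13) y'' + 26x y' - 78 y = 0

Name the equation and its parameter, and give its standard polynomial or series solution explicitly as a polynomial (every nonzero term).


All three coefficients share the factor -13; dividing through by -13 gives  (1 - x^2) y'' - 2x y' + 6 y = 0.
This matches the Legendre equation (1 - x^2) y'' - 2x y' + n(n+1) y = 0 (note the -2x y' term) with n(n+1) = 6, so n = 2; the polynomial solution is P_2(x).
With y = sum_k a_k x^k, matching x^k gives (k+2)(k+1) a_{k+2} = [k(k+1) - n(n+1)] a_k = (k - 2)(k + 3) a_k. The right side vanishes at k = 2, so the series with the parity of 2 terminates at degree 2.
Standard normalization (P_n(1) = 1): leading coefficient (2n)!/(2^n (n!)^2) = 24/(4*4) = 3/2, so a_2 = 3/2. Work downward with a_k = (k+1)(k+2) a_{k+2} / ((k - 2)(k + 3)):
  a_0 = (1)(2)(3/2) / ((0 - 2)(0 + 3)) = 3/(-6) = -1/2
Hence P_2(x) = 3 x^2/2 - 1/2.

P_2(x); series = 3 x^2/2 - 1/2


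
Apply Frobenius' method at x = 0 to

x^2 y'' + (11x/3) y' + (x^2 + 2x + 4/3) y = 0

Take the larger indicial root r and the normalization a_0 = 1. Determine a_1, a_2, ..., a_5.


Write in Frobenius form y'' + (p(x)/x) y' + (q(x)/x^2) y = 0:
  p(x) = 11/3,  q(x) = x^2 + 2x + 4/3.
Indicial equation: r(r-1) + (11/3) r + (4/3) = 0 -> roots r_1 = -2/3, r_2 = -2.
Take r = r_1 = -2/3. Let y(x) = x^r sum_{n>=0} a_n x^n with a_0 = 1.
Substitute y = x^r sum a_n x^n and match x^{r+n}. The recurrence is
  D(n) a_n + 2 a_{n-1} + 1 a_{n-2} = 0,  where D(n) = (r+n)(r+n-1) + (11/3)(r+n) + (4/3).
  a_n = [-2 a_{n-1} - 1 a_{n-2}] / D(n).
Since the indicial polynomial factors as (r - r_1)(r - r_2), D(n) = (r_1 + n - r_1)(r_1 + n - r_2) = n(n + 4/3).
Evaluating step by step (a_0 = 1):
  n = 1: D(1) = 1(1 + 4/3) = 7/3; numerator = -2(1) = -2; a_1 = (-2)/(7/3) = -6/7
  n = 2: D(2) = 2(2 + 4/3) = 20/3; numerator = -2(-6/7) - 1(1) = 5/7; a_2 = (5/7)/(20/3) = 3/28
  n = 3: D(3) = 3(3 + 4/3) = 13; numerator = -2(3/28) - 1(-6/7) = 9/14; a_3 = (9/14)/(13) = 9/182
  n = 4: D(4) = 4(4 + 4/3) = 64/3; numerator = -2(9/182) - 1(3/28) = -75/364; a_4 = (-75/364)/(64/3) = -225/23296
  n = 5: D(5) = 5(5 + 4/3) = 95/3; numerator = -2(-225/23296) - 1(9/182) = -27/896; a_5 = (-27/896)/(95/3) = -81/85120

r = -2/3; a_0 = 1; a_1 = -6/7; a_2 = 3/28; a_3 = 9/182; a_4 = -225/23296; a_5 = -81/85120


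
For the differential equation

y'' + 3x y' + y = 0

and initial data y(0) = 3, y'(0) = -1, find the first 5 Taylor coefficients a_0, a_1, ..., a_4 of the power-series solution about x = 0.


Ansatz: y(x) = sum_{n>=0} a_n x^n, so y'(x) = sum_{n>=1} n a_n x^(n-1) and y''(x) = sum_{n>=2} n(n-1) a_n x^(n-2).
Substitute into P(x) y'' + Q(x) y' + R(x) y = 0 with P(x) = 1, Q(x) = 3x, R(x) = 1, and match powers of x.
Initial conditions: a_0 = 3, a_1 = -1.
Setting the coefficient of each power of x to zero and solving order by order (substituting the coefficients already found):
  x^0: 2 a_2 + a_0 = 0  ->  2 a_2 = -a_0 = -3  ->  a_2 = -3/2
  x^1: 6 a_3 + 4 a_1 = 0  ->  6 a_3 = -4 a_1 = 4  ->  a_3 = 2/3
  x^2: 12 a_4 + 7 a_2 = 0  ->  12 a_4 = -7 a_2 = 21/2  ->  a_4 = 7/8
Truncated series: y(x) = 3 - x - (3/2) x^2 + (2/3) x^3 + (7/8) x^4 + O(x^5).

a_0 = 3; a_1 = -1; a_2 = -3/2; a_3 = 2/3; a_4 = 7/8


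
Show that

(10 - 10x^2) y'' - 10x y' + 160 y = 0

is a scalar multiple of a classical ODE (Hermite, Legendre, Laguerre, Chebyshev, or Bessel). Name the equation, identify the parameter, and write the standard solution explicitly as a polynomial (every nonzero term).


All three coefficients share the factor 10; dividing through by 10 gives  (1 - x^2) y'' - x y' + 16 y = 0.
This matches the Chebyshev equation (1 - x^2) y'' - x y' + n^2 y = 0 (note the -x y' term, not -2x y') with n^2 = 16, so n = 4; the polynomial solution is T_4(x).
With y = sum_k a_k x^k, matching x^k gives (k+2)(k+1) a_{k+2} = (k^2 - n^2) a_k = (k - 4)(k + 4) a_k. The right side vanishes at k = 4, so the series with the parity of 4 terminates at degree 4.
Standard normalization: leading coefficient of T_n is 2^(n-1), so a_4 = 2^3 = 8. Work downward with a_k = (k+1)(k+2) a_{k+2} / ((k - 4)(k + 4)):
  a_2 = (3)(4)(8) / ((2 - 4)(2 + 4)) = 96/(-12) = -8
  a_0 = (1)(2)(-8) / ((0 - 4)(0 + 4)) = -16/(-16) = 1
Hence T_4(x) = 8 x^4 - 8 x^2 + 1.

T_4(x); series = 8 x^4 - 8 x^2 + 1


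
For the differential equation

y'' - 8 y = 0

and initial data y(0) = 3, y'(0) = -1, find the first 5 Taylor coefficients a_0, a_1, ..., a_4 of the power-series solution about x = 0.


Ansatz: y(x) = sum_{n>=0} a_n x^n, so y'(x) = sum_{n>=1} n a_n x^(n-1) and y''(x) = sum_{n>=2} n(n-1) a_n x^(n-2).
Substitute into P(x) y'' + Q(x) y' + R(x) y = 0 with P(x) = 1, Q(x) = 0, R(x) = -8, and match powers of x.
Initial conditions: a_0 = 3, a_1 = -1.
Setting the coefficient of each power of x to zero and solving order by order (substituting the coefficients already found):
  x^0: 2 a_2 - 8 a_0 = 0  ->  2 a_2 = 8 a_0 = 24  ->  a_2 = 12
  x^1: 6 a_3 - 8 a_1 = 0  ->  6 a_3 = 8 a_1 = -8  ->  a_3 = -4/3
  x^2: 12 a_4 - 8 a_2 = 0  ->  12 a_4 = 8 a_2 = 96  ->  a_4 = 8
Truncated series: y(x) = 3 - x + 12 x^2 - (4/3) x^3 + 8 x^4 + O(x^5).

a_0 = 3; a_1 = -1; a_2 = 12; a_3 = -4/3; a_4 = 8


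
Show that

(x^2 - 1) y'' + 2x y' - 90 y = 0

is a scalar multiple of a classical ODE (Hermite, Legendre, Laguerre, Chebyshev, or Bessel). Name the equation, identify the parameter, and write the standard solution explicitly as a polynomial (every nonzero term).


All three coefficients share the factor -1; dividing through by -1 gives  (1 - x^2) y'' - 2x y' + 90 y = 0.
This matches the Legendre equation (1 - x^2) y'' - 2x y' + n(n+1) y = 0 (note the -2x y' term) with n(n+1) = 90, so n = 9; the polynomial solution is P_9(x).
With y = sum_k a_k x^k, matching x^k gives (k+2)(k+1) a_{k+2} = [k(k+1) - n(n+1)] a_k = (k - 9)(k + 10) a_k. The right side vanishes at k = 9, so the series with the parity of 9 terminates at degree 9.
Standard normalization (P_n(1) = 1): leading coefficient (2n)!/(2^n (n!)^2) = 6402373705728000/(512*131681894400) = 12155/128, so a_9 = 12155/128. Work downward with a_k = (k+1)(k+2) a_{k+2} / ((k - 9)(k + 10)):
  a_7 = (8)(9)(12155/128) / ((7 - 9)(7 + 10)) = (109395/16)/(-34) = -6435/32
  a_5 = (6)(7)(-6435/32) / ((5 - 9)(5 + 10)) = (-135135/16)/(-60) = 9009/64
  a_3 = (4)(5)(9009/64) / ((3 - 9)(3 + 10)) = (45045/16)/(-78) = -1155/32
  a_1 = (2)(3)(-1155/32) / ((1 - 9)(1 + 10)) = (-3465/16)/(-88) = 315/128
Hence P_9(x) = 12155 x^9/128 - 6435 x^7/32 + 9009 x^5/64 - 1155 x^3/32 + 315 x/128.

P_9(x); series = 12155 x^9/128 - 6435 x^7/32 + 9009 x^5/64 - 1155 x^3/32 + 315 x/128


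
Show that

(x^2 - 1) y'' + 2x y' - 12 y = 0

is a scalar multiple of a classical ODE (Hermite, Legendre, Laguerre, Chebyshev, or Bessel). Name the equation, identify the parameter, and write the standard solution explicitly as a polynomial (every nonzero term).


All three coefficients share the factor -1; dividing through by -1 gives  (1 - x^2) y'' - 2x y' + 12 y = 0.
This matches the Legendre equation (1 - x^2) y'' - 2x y' + n(n+1) y = 0 (note the -2x y' term) with n(n+1) = 12, so n = 3; the polynomial solution is P_3(x).
With y = sum_k a_k x^k, matching x^k gives (k+2)(k+1) a_{k+2} = [k(k+1) - n(n+1)] a_k = (k - 3)(k + 4) a_k. The right side vanishes at k = 3, so the series with the parity of 3 terminates at degree 3.
Standard normalization (P_n(1) = 1): leading coefficient (2n)!/(2^n (n!)^2) = 720/(8*36) = 5/2, so a_3 = 5/2. Work downward with a_k = (k+1)(k+2) a_{k+2} / ((k - 3)(k + 4)):
  a_1 = (2)(3)(5/2) / ((1 - 3)(1 + 4)) = 15/(-10) = -3/2
Hence P_3(x) = 5 x^3/2 - 3 x/2.

P_3(x); series = 5 x^3/2 - 3 x/2


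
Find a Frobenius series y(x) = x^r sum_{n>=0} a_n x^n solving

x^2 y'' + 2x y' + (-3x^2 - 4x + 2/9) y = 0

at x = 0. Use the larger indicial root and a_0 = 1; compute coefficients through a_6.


Write in Frobenius form y'' + (p(x)/x) y' + (q(x)/x^2) y = 0:
  p(x) = 2,  q(x) = -3x^2 - 4x + 2/9.
Indicial equation: r(r-1) + (2) r + (2/9) = 0 -> roots r_1 = -1/3, r_2 = -2/3.
Take r = r_1 = -1/3. Let y(x) = x^r sum_{n>=0} a_n x^n with a_0 = 1.
Substitute y = x^r sum a_n x^n and match x^{r+n}. The recurrence is
  D(n) a_n - 4 a_{n-1} - 3 a_{n-2} = 0,  where D(n) = (r+n)(r+n-1) + (2)(r+n) + (2/9).
  a_n = [4 a_{n-1} + 3 a_{n-2}] / D(n).
Since the indicial polynomial factors as (r - r_1)(r - r_2), D(n) = (r_1 + n - r_1)(r_1 + n - r_2) = n(n + 1/3).
Evaluating step by step (a_0 = 1):
  n = 1: D(1) = 1(1 + 1/3) = 4/3; numerator = 4(1) = 4; a_1 = (4)/(4/3) = 3
  n = 2: D(2) = 2(2 + 1/3) = 14/3; numerator = 4(3) + 3(1) = 15; a_2 = (15)/(14/3) = 45/14
  n = 3: D(3) = 3(3 + 1/3) = 10; numerator = 4(45/14) + 3(3) = 153/7; a_3 = (153/7)/(10) = 153/70
  n = 4: D(4) = 4(4 + 1/3) = 52/3; numerator = 4(153/70) + 3(45/14) = 1287/70; a_4 = (1287/70)/(52/3) = 297/280
  n = 5: D(5) = 5(5 + 1/3) = 80/3; numerator = 4(297/280) + 3(153/70) = 54/5; a_5 = (54/5)/(80/3) = 81/200
  n = 6: D(6) = 6(6 + 1/3) = 38; numerator = 4(81/200) + 3(297/280) = 6723/1400; a_6 = (6723/1400)/(38) = 6723/53200

r = -1/3; a_0 = 1; a_1 = 3; a_2 = 45/14; a_3 = 153/70; a_4 = 297/280; a_5 = 81/200; a_6 = 6723/53200


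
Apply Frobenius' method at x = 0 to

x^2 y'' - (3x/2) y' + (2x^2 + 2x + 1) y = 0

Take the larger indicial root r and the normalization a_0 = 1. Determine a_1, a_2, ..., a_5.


Write in Frobenius form y'' + (p(x)/x) y' + (q(x)/x^2) y = 0:
  p(x) = -3/2,  q(x) = 2x^2 + 2x + 1.
Indicial equation: r(r-1) + (-3/2) r + (1) = 0 -> roots r_1 = 2, r_2 = 1/2.
Take r = r_1 = 2. Let y(x) = x^r sum_{n>=0} a_n x^n with a_0 = 1.
Substitute y = x^r sum a_n x^n and match x^{r+n}. The recurrence is
  D(n) a_n + 2 a_{n-1} + 2 a_{n-2} = 0,  where D(n) = (r+n)(r+n-1) + (-3/2)(r+n) + (1).
  a_n = [-2 a_{n-1} - 2 a_{n-2}] / D(n).
Since the indicial polynomial factors as (r - r_1)(r - r_2), D(n) = (r_1 + n - r_1)(r_1 + n - r_2) = n(n + 3/2).
Evaluating step by step (a_0 = 1):
  n = 1: D(1) = 1(1 + 3/2) = 5/2; numerator = -2(1) = -2; a_1 = (-2)/(5/2) = -4/5
  n = 2: D(2) = 2(2 + 3/2) = 7; numerator = -2(-4/5) - 2(1) = -2/5; a_2 = (-2/5)/(7) = -2/35
  n = 3: D(3) = 3(3 + 3/2) = 27/2; numerator = -2(-2/35) - 2(-4/5) = 12/7; a_3 = (12/7)/(27/2) = 8/63
  n = 4: D(4) = 4(4 + 3/2) = 22; numerator = -2(8/63) - 2(-2/35) = -44/315; a_4 = (-44/315)/(22) = -2/315
  n = 5: D(5) = 5(5 + 3/2) = 65/2; numerator = -2(-2/315) - 2(8/63) = -76/315; a_5 = (-76/315)/(65/2) = -152/20475

r = 2; a_0 = 1; a_1 = -4/5; a_2 = -2/35; a_3 = 8/63; a_4 = -2/315; a_5 = -152/20475


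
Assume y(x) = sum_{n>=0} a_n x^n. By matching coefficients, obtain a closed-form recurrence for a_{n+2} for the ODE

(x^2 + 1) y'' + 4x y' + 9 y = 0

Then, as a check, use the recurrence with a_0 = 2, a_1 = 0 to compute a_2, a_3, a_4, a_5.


Substitute y = sum_n a_n x^n.
(1 + 1 x^2) y'' contributes (n+2)(n+1) a_{n+2} + n(n-1) a_n at x^n.
4 x y'(x) contributes 4 n a_n at x^n.
9 y(x) contributes 9 a_n at x^n.
Matching x^n: (n+2)(n+1) a_{n+2} + (n(n-1) + 4 n + 9) a_n = 0.
Thus a_{n+2} = (-n(n-1) - 4 n - 9) / ((n+1)(n+2)) * a_n.

Check with a_0 = 2, a_1 = 0 (apply the recurrence for n = 0, 1, 2, 3): a_0 = 2, a_1 = 0, a_2 = -9, a_3 = 0, a_4 = 57/4, a_5 = 0.

a_(n+2) = (-n(n-1) - 4 n - 9) / ((n+1)(n+2)) * a_n; check: a_0 = 2, a_1 = 0, a_2 = -9, a_3 = 0, a_4 = 57/4, a_5 = 0


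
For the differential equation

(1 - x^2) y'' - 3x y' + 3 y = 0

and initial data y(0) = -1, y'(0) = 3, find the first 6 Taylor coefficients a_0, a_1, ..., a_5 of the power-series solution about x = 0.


Ansatz: y(x) = sum_{n>=0} a_n x^n, so y'(x) = sum_{n>=1} n a_n x^(n-1) and y''(x) = sum_{n>=2} n(n-1) a_n x^(n-2).
Substitute into P(x) y'' + Q(x) y' + R(x) y = 0 with P(x) = 1 - x^2, Q(x) = -3x, R(x) = 3, and match powers of x.
Initial conditions: a_0 = -1, a_1 = 3.
Setting the coefficient of each power of x to zero and solving order by order (substituting the coefficients already found):
  x^0: 2 a_2 + 3 a_0 = 0  ->  2 a_2 = -3 a_0 = 3  ->  a_2 = 3/2
  x^1: 6 a_3 = 0  ->  a_3 = 0
  x^2: 12 a_4 - 5 a_2 = 0  ->  12 a_4 = 5 a_2 = 15/2  ->  a_4 = 5/8
  x^3: 20 a_5 - 12 a_3 = 0  ->  20 a_5 = 12 a_3 = 0  ->  a_5 = 0
Truncated series: y(x) = -1 + 3 x + (3/2) x^2 + (5/8) x^4 + O(x^6).

a_0 = -1; a_1 = 3; a_2 = 3/2; a_3 = 0; a_4 = 5/8; a_5 = 0


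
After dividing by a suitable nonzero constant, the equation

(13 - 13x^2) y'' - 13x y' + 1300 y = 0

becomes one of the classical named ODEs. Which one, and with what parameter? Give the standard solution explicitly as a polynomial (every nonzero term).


All three coefficients share the factor 13; dividing through by 13 gives  (1 - x^2) y'' - x y' + 100 y = 0.
This matches the Chebyshev equation (1 - x^2) y'' - x y' + n^2 y = 0 (note the -x y' term, not -2x y') with n^2 = 100, so n = 10; the polynomial solution is T_10(x).
With y = sum_k a_k x^k, matching x^k gives (k+2)(k+1) a_{k+2} = (k^2 - n^2) a_k = (k - 10)(k + 10) a_k. The right side vanishes at k = 10, so the series with the parity of 10 terminates at degree 10.
Standard normalization: leading coefficient of T_n is 2^(n-1), so a_10 = 2^9 = 512. Work downward with a_k = (k+1)(k+2) a_{k+2} / ((k - 10)(k + 10)):
  a_8 = (9)(10)(512) / ((8 - 10)(8 + 10)) = 46080/(-36) = -1280
  a_6 = (7)(8)(-1280) / ((6 - 10)(6 + 10)) = -71680/(-64) = 1120
  a_4 = (5)(6)(1120) / ((4 - 10)(4 + 10)) = 33600/(-84) = -400
  a_2 = (3)(4)(-400) / ((2 - 10)(2 + 10)) = -4800/(-96) = 50
  a_0 = (1)(2)(50) / ((0 - 10)(0 + 10)) = 100/(-100) = -1
Hence T_10(x) = 512 x^10 - 1280 x^8 + 1120 x^6 - 400 x^4 + 50 x^2 - 1.

T_10(x); series = 512 x^10 - 1280 x^8 + 1120 x^6 - 400 x^4 + 50 x^2 - 1


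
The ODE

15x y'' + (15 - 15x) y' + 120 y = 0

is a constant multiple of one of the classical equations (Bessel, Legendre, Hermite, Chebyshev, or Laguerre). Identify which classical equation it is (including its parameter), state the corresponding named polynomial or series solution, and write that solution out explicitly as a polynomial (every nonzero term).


All three coefficients share the factor 15; dividing through by 15 gives  x y'' + (1 - x) y' + 8 y = 0.
This matches the Laguerre equation x y'' + (1 - x) y' + n y = 0 with n = 8; the polynomial solution is L_8(x).
With y = sum_k a_k x^k, matching x^k gives (k+1)k a_{k+1} + (k+1) a_{k+1} - k a_k + n a_k = 0, i.e. (k+1)^2 a_{k+1} = (k - n) a_k = (k - 8) a_k. The right side vanishes at k = 8, so the series terminates at degree 8.
Standard normalization L_n(0) = 1 gives a_0 = 1. Work upward with a_{k+1} = (k - 8) a_k / (k+1)^2:
  a_1 = (0 - 8)(1) / 1^2 = -8/1 = -8
  a_2 = (1 - 8)(-8) / 2^2 = 56/4 = 14
  a_3 = (2 - 8)(14) / 3^2 = -84/9 = -28/3
  a_4 = (3 - 8)(-28/3) / 4^2 = (140/3)/16 = 35/12
  a_5 = (4 - 8)(35/12) / 5^2 = (-35/3)/25 = -7/15
  a_6 = (5 - 8)(-7/15) / 6^2 = (7/5)/36 = 7/180
  a_7 = (6 - 8)(7/180) / 7^2 = (-7/90)/49 = -1/630
  a_8 = (7 - 8)(-1/630) / 8^2 = (1/630)/64 = 1/40320
Hence L_8(x) = x^8/40320 - x^7/630 + 7 x^6/180 - 7 x^5/15 + 35 x^4/12 - 28 x^3/3 + 14 x^2 - 8 x + 1.

L_8(x); series = x^8/40320 - x^7/630 + 7 x^6/180 - 7 x^5/15 + 35 x^4/12 - 28 x^3/3 + 14 x^2 - 8 x + 1


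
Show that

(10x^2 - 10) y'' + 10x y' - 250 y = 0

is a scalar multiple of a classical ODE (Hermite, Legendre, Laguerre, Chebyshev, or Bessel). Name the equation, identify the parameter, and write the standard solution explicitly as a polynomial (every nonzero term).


All three coefficients share the factor -10; dividing through by -10 gives  (1 - x^2) y'' - x y' + 25 y = 0.
This matches the Chebyshev equation (1 - x^2) y'' - x y' + n^2 y = 0 (note the -x y' term, not -2x y') with n^2 = 25, so n = 5; the polynomial solution is T_5(x).
With y = sum_k a_k x^k, matching x^k gives (k+2)(k+1) a_{k+2} = (k^2 - n^2) a_k = (k - 5)(k + 5) a_k. The right side vanishes at k = 5, so the series with the parity of 5 terminates at degree 5.
Standard normalization: leading coefficient of T_n is 2^(n-1), so a_5 = 2^4 = 16. Work downward with a_k = (k+1)(k+2) a_{k+2} / ((k - 5)(k + 5)):
  a_3 = (4)(5)(16) / ((3 - 5)(3 + 5)) = 320/(-16) = -20
  a_1 = (2)(3)(-20) / ((1 - 5)(1 + 5)) = -120/(-24) = 5
Hence T_5(x) = 16 x^5 - 20 x^3 + 5 x.

T_5(x); series = 16 x^5 - 20 x^3 + 5 x


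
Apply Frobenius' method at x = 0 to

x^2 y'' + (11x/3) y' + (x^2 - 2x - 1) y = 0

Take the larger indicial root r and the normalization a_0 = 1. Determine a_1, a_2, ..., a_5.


Write in Frobenius form y'' + (p(x)/x) y' + (q(x)/x^2) y = 0:
  p(x) = 11/3,  q(x) = x^2 - 2x - 1.
Indicial equation: r(r-1) + (11/3) r + (-1) = 0 -> roots r_1 = 1/3, r_2 = -3.
Take r = r_1 = 1/3. Let y(x) = x^r sum_{n>=0} a_n x^n with a_0 = 1.
Substitute y = x^r sum a_n x^n and match x^{r+n}. The recurrence is
  D(n) a_n - 2 a_{n-1} + 1 a_{n-2} = 0,  where D(n) = (r+n)(r+n-1) + (11/3)(r+n) + (-1).
  a_n = [2 a_{n-1} - 1 a_{n-2}] / D(n).
Since the indicial polynomial factors as (r - r_1)(r - r_2), D(n) = (r_1 + n - r_1)(r_1 + n - r_2) = n(n + 10/3).
Evaluating step by step (a_0 = 1):
  n = 1: D(1) = 1(1 + 10/3) = 13/3; numerator = 2(1) = 2; a_1 = (2)/(13/3) = 6/13
  n = 2: D(2) = 2(2 + 10/3) = 32/3; numerator = 2(6/13) - 1(1) = -1/13; a_2 = (-1/13)/(32/3) = -3/416
  n = 3: D(3) = 3(3 + 10/3) = 19; numerator = 2(-3/416) - 1(6/13) = -99/208; a_3 = (-99/208)/(19) = -99/3952
  n = 4: D(4) = 4(4 + 10/3) = 88/3; numerator = 2(-99/3952) - 1(-3/416) = -339/7904; a_4 = (-339/7904)/(88/3) = -1017/695552
  n = 5: D(5) = 5(5 + 10/3) = 125/3; numerator = 2(-1017/695552) - 1(-99/3952) = 405/18304; a_5 = (405/18304)/(125/3) = 243/457600

r = 1/3; a_0 = 1; a_1 = 6/13; a_2 = -3/416; a_3 = -99/3952; a_4 = -1017/695552; a_5 = 243/457600


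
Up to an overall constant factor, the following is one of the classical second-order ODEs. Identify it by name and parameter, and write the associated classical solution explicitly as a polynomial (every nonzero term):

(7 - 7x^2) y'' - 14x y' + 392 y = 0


All three coefficients share the factor 7; dividing through by 7 gives  (1 - x^2) y'' - 2x y' + 56 y = 0.
This matches the Legendre equation (1 - x^2) y'' - 2x y' + n(n+1) y = 0 (note the -2x y' term) with n(n+1) = 56, so n = 7; the polynomial solution is P_7(x).
With y = sum_k a_k x^k, matching x^k gives (k+2)(k+1) a_{k+2} = [k(k+1) - n(n+1)] a_k = (k - 7)(k + 8) a_k. The right side vanishes at k = 7, so the series with the parity of 7 terminates at degree 7.
Standard normalization (P_n(1) = 1): leading coefficient (2n)!/(2^n (n!)^2) = 87178291200/(128*25401600) = 429/16, so a_7 = 429/16. Work downward with a_k = (k+1)(k+2) a_{k+2} / ((k - 7)(k + 8)):
  a_5 = (6)(7)(429/16) / ((5 - 7)(5 + 8)) = (9009/8)/(-26) = -693/16
  a_3 = (4)(5)(-693/16) / ((3 - 7)(3 + 8)) = (-3465/4)/(-44) = 315/16
  a_1 = (2)(3)(315/16) / ((1 - 7)(1 + 8)) = (945/8)/(-54) = -35/16
Hence P_7(x) = 429 x^7/16 - 693 x^5/16 + 315 x^3/16 - 35 x/16.

P_7(x); series = 429 x^7/16 - 693 x^5/16 + 315 x^3/16 - 35 x/16


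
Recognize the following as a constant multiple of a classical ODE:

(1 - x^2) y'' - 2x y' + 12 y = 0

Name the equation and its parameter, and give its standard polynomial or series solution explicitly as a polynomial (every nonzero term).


The equation is already in a standard form:  (1 - x^2) y'' - 2x y' + 12 y = 0.
This matches the Legendre equation (1 - x^2) y'' - 2x y' + n(n+1) y = 0 (note the -2x y' term) with n(n+1) = 12, so n = 3; the polynomial solution is P_3(x).
With y = sum_k a_k x^k, matching x^k gives (k+2)(k+1) a_{k+2} = [k(k+1) - n(n+1)] a_k = (k - 3)(k + 4) a_k. The right side vanishes at k = 3, so the series with the parity of 3 terminates at degree 3.
Standard normalization (P_n(1) = 1): leading coefficient (2n)!/(2^n (n!)^2) = 720/(8*36) = 5/2, so a_3 = 5/2. Work downward with a_k = (k+1)(k+2) a_{k+2} / ((k - 3)(k + 4)):
  a_1 = (2)(3)(5/2) / ((1 - 3)(1 + 4)) = 15/(-10) = -3/2
Hence P_3(x) = 5 x^3/2 - 3 x/2.

P_3(x); series = 5 x^3/2 - 3 x/2


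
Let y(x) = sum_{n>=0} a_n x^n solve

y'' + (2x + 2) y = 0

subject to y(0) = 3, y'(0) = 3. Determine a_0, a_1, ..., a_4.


Ansatz: y(x) = sum_{n>=0} a_n x^n, so y'(x) = sum_{n>=1} n a_n x^(n-1) and y''(x) = sum_{n>=2} n(n-1) a_n x^(n-2).
Substitute into P(x) y'' + Q(x) y' + R(x) y = 0 with P(x) = 1, Q(x) = 0, R(x) = 2x + 2, and match powers of x.
Initial conditions: a_0 = 3, a_1 = 3.
Setting the coefficient of each power of x to zero and solving order by order (substituting the coefficients already found):
  x^0: 2 a_2 + 2 a_0 = 0  ->  2 a_2 = -2 a_0 = -6  ->  a_2 = -3
  x^1: 6 a_3 + 2 a_1 + 2 a_0 = 0  ->  6 a_3 = -2 a_1 - 2 a_0 = -12  ->  a_3 = -2
  x^2: 12 a_4 + 2 a_2 + 2 a_1 = 0  ->  12 a_4 = -2 a_2 - 2 a_1 = 0  ->  a_4 = 0
Truncated series: y(x) = 3 + 3 x - 3 x^2 - 2 x^3 + O(x^5).

a_0 = 3; a_1 = 3; a_2 = -3; a_3 = -2; a_4 = 0


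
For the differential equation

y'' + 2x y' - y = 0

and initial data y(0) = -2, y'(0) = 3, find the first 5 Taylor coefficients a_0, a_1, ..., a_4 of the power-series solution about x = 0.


Ansatz: y(x) = sum_{n>=0} a_n x^n, so y'(x) = sum_{n>=1} n a_n x^(n-1) and y''(x) = sum_{n>=2} n(n-1) a_n x^(n-2).
Substitute into P(x) y'' + Q(x) y' + R(x) y = 0 with P(x) = 1, Q(x) = 2x, R(x) = -1, and match powers of x.
Initial conditions: a_0 = -2, a_1 = 3.
Setting the coefficient of each power of x to zero and solving order by order (substituting the coefficients already found):
  x^0: 2 a_2 - a_0 = 0  ->  2 a_2 = a_0 = -2  ->  a_2 = -1
  x^1: 6 a_3 + a_1 = 0  ->  6 a_3 = -a_1 = -3  ->  a_3 = -1/2
  x^2: 12 a_4 + 3 a_2 = 0  ->  12 a_4 = -3 a_2 = 3  ->  a_4 = 1/4
Truncated series: y(x) = -2 + 3 x - x^2 - (1/2) x^3 + (1/4) x^4 + O(x^5).

a_0 = -2; a_1 = 3; a_2 = -1; a_3 = -1/2; a_4 = 1/4


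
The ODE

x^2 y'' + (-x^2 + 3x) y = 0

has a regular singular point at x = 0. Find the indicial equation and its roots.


Divide by x^2 to reach normal form y'' + P_1(x) y' + P_2(x) y = 0 with P_1(x) = 0 and P_2(x) = -1 + 3/x.
x = 0 is a singular point because the y-coefficient -1 + 3/x has a pole at x = 0.
It is a regular singular point because x P_1(x) = p(x) = 0 and x^2 P_2(x) = q(x) = -x^2 + 3x are polynomials, hence analytic at x = 0.
p(0) = 0,  q(0) = 0.
Indicial equation: r(r-1) + p(0) r + q(0) = 0, i.e. r^2 + (p(0) - 1) r + q(0) = 0, i.e. r^2 - 1 r = 0.
Discriminant: (-1)^2 - 4(0) = 1, so r = (1 ± 1)/2.
Solving: r_1 = 1, r_2 = 0.

indicial: r^2 - 1 r = 0; roots r_1 = 1, r_2 = 0


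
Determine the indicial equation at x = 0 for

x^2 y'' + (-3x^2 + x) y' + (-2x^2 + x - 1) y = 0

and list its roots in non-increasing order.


Divide by x^2 to reach normal form y'' + P_1(x) y' + P_2(x) y = 0 with P_1(x) = -3 + 1/x and P_2(x) = -2 + 1/x - 1/x^2.
x = 0 is a singular point because the y'-coefficient -3 + 1/x has a pole at x = 0 and the y-coefficient -2 + 1/x - 1/x^2 has a pole at x = 0.
It is a regular singular point because x P_1(x) = p(x) = 1 - 3x and x^2 P_2(x) = q(x) = -2x^2 + x - 1 are polynomials, hence analytic at x = 0.
p(0) = 1,  q(0) = -1.
Indicial equation: r(r-1) + p(0) r + q(0) = 0, i.e. r^2 + (p(0) - 1) r + q(0) = 0, i.e. r^2 - 1 = 0.
Discriminant: (0)^2 - 4(-1) = 4, so r = (0 ± 2)/2.
Solving: r_1 = 1, r_2 = -1.

indicial: r^2 - 1 = 0; roots r_1 = 1, r_2 = -1


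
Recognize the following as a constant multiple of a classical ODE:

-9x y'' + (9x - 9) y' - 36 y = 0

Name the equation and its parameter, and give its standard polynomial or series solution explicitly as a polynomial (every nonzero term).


All three coefficients share the factor -9; dividing through by -9 gives  x y'' + (1 - x) y' + 4 y = 0.
This matches the Laguerre equation x y'' + (1 - x) y' + n y = 0 with n = 4; the polynomial solution is L_4(x).
With y = sum_k a_k x^k, matching x^k gives (k+1)k a_{k+1} + (k+1) a_{k+1} - k a_k + n a_k = 0, i.e. (k+1)^2 a_{k+1} = (k - n) a_k = (k - 4) a_k. The right side vanishes at k = 4, so the series terminates at degree 4.
Standard normalization L_n(0) = 1 gives a_0 = 1. Work upward with a_{k+1} = (k - 4) a_k / (k+1)^2:
  a_1 = (0 - 4)(1) / 1^2 = -4/1 = -4
  a_2 = (1 - 4)(-4) / 2^2 = 12/4 = 3
  a_3 = (2 - 4)(3) / 3^2 = -6/9 = -2/3
  a_4 = (3 - 4)(-2/3) / 4^2 = (2/3)/16 = 1/24
Hence L_4(x) = x^4/24 - 2 x^3/3 + 3 x^2 - 4 x + 1.

L_4(x); series = x^4/24 - 2 x^3/3 + 3 x^2 - 4 x + 1


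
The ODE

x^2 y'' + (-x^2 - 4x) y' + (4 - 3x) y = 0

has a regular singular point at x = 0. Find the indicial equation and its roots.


Divide by x^2 to reach normal form y'' + P_1(x) y' + P_2(x) y = 0 with P_1(x) = -1 - 4/x and P_2(x) = -3/x + 4/x^2.
x = 0 is a singular point because the y'-coefficient -1 - 4/x has a pole at x = 0 and the y-coefficient -3/x + 4/x^2 has a pole at x = 0.
It is a regular singular point because x P_1(x) = p(x) = -x - 4 and x^2 P_2(x) = q(x) = 4 - 3x are polynomials, hence analytic at x = 0.
p(0) = -4,  q(0) = 4.
Indicial equation: r(r-1) + p(0) r + q(0) = 0, i.e. r^2 + (p(0) - 1) r + q(0) = 0, i.e. r^2 - 5 r + 4 = 0.
Discriminant: (-5)^2 - 4(4) = 9, so r = (5 ± 3)/2.
Solving: r_1 = 4, r_2 = 1.

indicial: r^2 - 5 r + 4 = 0; roots r_1 = 4, r_2 = 1
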